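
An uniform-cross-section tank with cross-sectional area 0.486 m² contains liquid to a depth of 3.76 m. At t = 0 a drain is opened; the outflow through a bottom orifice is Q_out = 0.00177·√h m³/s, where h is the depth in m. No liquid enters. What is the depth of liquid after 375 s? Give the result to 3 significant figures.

1.58 m

A dh/dt = −Q_out = −0.00177 √h.
This is separable: 2 d(√h)/dt = −0.00177/A, so √h = √h₀ − (0.00177/(2A)) t.
√h = √3.76 − 0.00177·375/(2·0.486) = 1.9391 − 0.68287 = 1.2562.
h = 1.2562² = 1.5780 m.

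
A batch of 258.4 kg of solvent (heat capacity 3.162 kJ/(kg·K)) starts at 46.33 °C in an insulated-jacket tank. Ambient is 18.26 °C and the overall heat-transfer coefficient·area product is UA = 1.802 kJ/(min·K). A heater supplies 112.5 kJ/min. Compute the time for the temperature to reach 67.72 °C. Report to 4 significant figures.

441.7 min

Energy balance: M c_p dT/dt = −UA(T − T_amb) + Q̇.
τ = M c_p/UA = 453.419 min; T_ss = T_amb + Q̇/UA = 18.26 + 112.5/1.802 = 80.6906 °C.
T(t) = T_ss + (T₀ − T_ss)e^(−t/τ); set T = 67.72:
t = −τ ln[(T − T_ss)/(T₀ − T_ss)] = −453.419 · ln(0.377485) = 441.731 min.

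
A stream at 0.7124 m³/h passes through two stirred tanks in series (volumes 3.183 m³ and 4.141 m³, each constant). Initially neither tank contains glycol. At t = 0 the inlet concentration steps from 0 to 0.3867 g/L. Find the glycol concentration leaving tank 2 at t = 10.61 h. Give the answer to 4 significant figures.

Species balance on tank i: dCᵢ/dt = (Cᵢ₋₁ − Cᵢ)/τᵢ with τᵢ = Vᵢ/Q.
τ₁ = 3.183/0.7124 = 4.46800 h; τ₂ = 4.141/0.7124 = 5.81275 h.
Tank 1: C₁ = C_in(1 − e^(−t/τ₁)). Tank 2 (τ₁ ≠ τ₂): C₂ = C_in[1 − (τ₁ e^(−t/τ₁) − τ₂ e^(−t/τ₂))/(τ₁ − τ₂)].
At t = 10.61: e^(−t/τ₁) = 0.0930455, e^(−t/τ₂) = 0.161169.
C₂ = 0.3867·[1 − (4.46800·0.0930455 − 5.81275·0.161169)/(-1.34475)] = 0.3867·0.612486 = 0.236848 g/L.

0.2368 g/L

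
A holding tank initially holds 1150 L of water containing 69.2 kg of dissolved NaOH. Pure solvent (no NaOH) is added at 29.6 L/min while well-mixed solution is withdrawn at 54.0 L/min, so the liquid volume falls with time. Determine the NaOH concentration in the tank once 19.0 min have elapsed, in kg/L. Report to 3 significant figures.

0.0322 kg/L

Let m(t) be the amount of NaOH. Volume: V(t) = V₀ + (Q_in − Q_out) t = 1150 − 24.400 t; V(19.0) = 686.40 L.
No NaOH enters, so dm/dt = −Q_out · (m/V).
Separate: dm/m = −Q_out dt/V(t) ⇒ ln(m/m₀) = −(Q_out/(Q_in−Q_out)) ln(V/V₀).
m = m₀ (V₀/V)^(Q_out/(Q_in−Q_out)) = 69.2 × (1150/686.40)^(-2.2131) = 22.085 kg.
C = m/V = 22.085/686.40 = 0.032175 kg/L.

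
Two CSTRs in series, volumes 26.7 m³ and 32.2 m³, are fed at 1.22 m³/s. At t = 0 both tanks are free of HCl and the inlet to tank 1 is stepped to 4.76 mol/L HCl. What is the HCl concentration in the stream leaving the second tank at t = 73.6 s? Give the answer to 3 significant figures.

3.85 mol/L

Each tank obeys Vᵢ dCᵢ/dt = Q(Cᵢ₋₁ − Cᵢ), so τᵢ = Vᵢ/Q.
τ₁ = 26.7/1.22 = 21.885 s; τ₂ = 32.2/1.22 = 26.393 s.
Tank 1: C₁ = C_in(1 − e^(−t/τ₁)). Tank 2 (τ₁ ≠ τ₂): C₂ = C_in[1 − (τ₁ e^(−t/τ₁) − τ₂ e^(−t/τ₂))/(τ₁ − τ₂)].
At t = 73.6: e^(−t/τ₁) = 0.034631, e^(−t/τ₂) = 0.061509.
C₂ = 4.76·[1 − (21.885·0.034631 − 26.393·0.061509)/(-4.5082)] = 4.76·0.80801 = 3.8461 mol/L.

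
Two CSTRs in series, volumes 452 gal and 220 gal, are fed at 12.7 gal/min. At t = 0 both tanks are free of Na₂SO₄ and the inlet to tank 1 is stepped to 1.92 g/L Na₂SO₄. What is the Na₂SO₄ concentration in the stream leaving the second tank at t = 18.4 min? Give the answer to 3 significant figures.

0.319 g/L

Time constants: τᵢ = Vᵢ/Q for each well-mixed tank.
τ₁ = 452/12.7 = 35.591 min; τ₂ = 220/12.7 = 17.323 min.
Tank 1: C₁ = C_in(1 − e^(−t/τ₁)). Tank 2 (τ₁ ≠ τ₂): C₂ = C_in[1 − (τ₁ e^(−t/τ₁) − τ₂ e^(−t/τ₂))/(τ₁ − τ₂)].
At t = 18.4: e^(−t/τ₁) = 0.59631, e^(−t/τ₂) = 0.34570.
C₂ = 1.92·[1 − (35.591·0.59631 − 17.323·0.34570)/(18.268)] = 1.92·0.16604 = 0.31880 g/L.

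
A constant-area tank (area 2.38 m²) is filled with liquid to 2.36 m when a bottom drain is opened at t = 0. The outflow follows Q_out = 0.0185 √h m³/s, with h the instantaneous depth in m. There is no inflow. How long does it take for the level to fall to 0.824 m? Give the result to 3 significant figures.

162 s

A dh/dt = −Q_out = −0.0185 √h.
This is separable: 2 d(√h)/dt = −0.0185/A, so √h = √h₀ − (0.0185/(2A)) t.
t = 2A(√h₀ − √h)/0.0185 = 2·2.38·(√2.36 − √0.824)/0.0185
  = 4.7600 × (1.5362 − 0.90774) / 0.0185 = 161.71 s.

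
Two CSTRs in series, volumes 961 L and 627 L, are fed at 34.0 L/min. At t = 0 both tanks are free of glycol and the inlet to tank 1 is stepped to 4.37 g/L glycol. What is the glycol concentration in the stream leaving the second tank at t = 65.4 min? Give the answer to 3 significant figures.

3.36 g/L

Time constants: τᵢ = Vᵢ/Q for each well-mixed tank.
τ₁ = 961/34.0 = 28.265 min; τ₂ = 627/34.0 = 18.441 min.
Solving the cascade with C₁(0)=C₂(0)=0 gives C₂(t) = C_in[1 − (τ₁ e^(−t/τ₁) − τ₂ e^(−t/τ₂))/(τ₁ − τ₂)].
At t = 65.4: e^(−t/τ₁) = 0.098881, e^(−t/τ₂) = 0.028828.
C₂ = 4.37·[1 − (28.265·0.098881 − 18.441·0.028828)/(9.8235)] = 4.37·0.76961 = 3.3632 g/L.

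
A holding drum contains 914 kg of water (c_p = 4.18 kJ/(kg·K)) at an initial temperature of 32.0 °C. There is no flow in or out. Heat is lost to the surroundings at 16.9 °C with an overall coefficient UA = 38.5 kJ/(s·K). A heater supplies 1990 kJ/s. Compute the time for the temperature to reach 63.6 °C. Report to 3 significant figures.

M c_p dT/dt = −UA(T − T_amb) + Q̇.
τ = M c_p/UA = 99.234 s; T_ss = T_amb + Q̇/UA = 16.9 + 1990/38.5 = 68.588 °C.
T(t) = T_ss + (T₀ − T_ss)e^(−t/τ); set T = 63.6:
t = −τ ln[(T − T_ss)/(T₀ − T_ss)] = −99.234 · ln(0.13634) = 197.74 s.

198 s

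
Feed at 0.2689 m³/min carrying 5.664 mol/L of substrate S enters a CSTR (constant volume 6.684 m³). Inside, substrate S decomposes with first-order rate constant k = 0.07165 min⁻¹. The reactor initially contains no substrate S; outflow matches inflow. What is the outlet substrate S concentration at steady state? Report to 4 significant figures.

V dC/dt = Q(C_in − C) − k V C.
At steady state: 0 = Q C_in − (Q + kV) C_ss, so C_ss = Q C_in/(Q + kV).
C_ss = 0.2689·5.664/(0.2689 + 0.07165·6.684) = 1.52305/0.747809 = 2.03668 mol/L.

2.037 mol/L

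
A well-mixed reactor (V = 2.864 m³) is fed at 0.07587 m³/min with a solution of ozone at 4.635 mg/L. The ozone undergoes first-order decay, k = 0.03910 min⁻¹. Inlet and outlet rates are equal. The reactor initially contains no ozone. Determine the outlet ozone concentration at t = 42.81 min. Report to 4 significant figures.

1.759 mg/L

Species balance: V dC/dt = Q C_in − Q C − k V C.
This is linear with rate a = Q/V + k = 0.0655909 min⁻¹.
C_ss = Q C_in/(Q + kV) = 1.87199 mg/L; C(t) = C_ss + (C₀ − C_ss) e^(−a t).
C(42.81) = 1.87199 + (-1.87199)·e^(−0.0655909·42.81) = 1.87199 + (-1.87199)·0.0603287 = 1.75905 mg/L.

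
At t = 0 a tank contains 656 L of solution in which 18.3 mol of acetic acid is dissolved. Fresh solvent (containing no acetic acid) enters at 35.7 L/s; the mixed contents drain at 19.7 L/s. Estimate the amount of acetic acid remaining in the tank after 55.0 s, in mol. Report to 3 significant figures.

Total volume: dV/dt = Q_in − Q_out = 16.000 L/s, so V(t) = 656 + 16.000 t and V(55.0) = 1536.0 L.
Solute balance: dm/dt = 0 − Q_out C = −Q_out m/V(t).
Separate: dm/m = −Q_out dt/V(t) ⇒ ln(m/m₀) = −(Q_out/(Q_in−Q_out)) ln(V/V₀).
m = m₀ (V₀/V)^(Q_out/(Q_in−Q_out)) = 18.3 × (656/1536.0)^(1.2312) = 6.4198 mol.

6.42 mol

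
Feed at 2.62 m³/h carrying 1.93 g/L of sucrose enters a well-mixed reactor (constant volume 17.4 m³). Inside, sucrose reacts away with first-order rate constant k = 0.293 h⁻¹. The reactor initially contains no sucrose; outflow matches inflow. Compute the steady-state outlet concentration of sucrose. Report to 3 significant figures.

0.655 g/L

Species balance: V dC/dt = Q C_in − Q C − k V C.
Steady state (dC/dt = 0): C_ss = Q C_in/(Q + kV) = C_in/(1 + kV/Q).
C_ss = 2.62·1.93/(2.62 + 0.293·17.4) = 5.0566/7.7182 = 0.65515 g/L.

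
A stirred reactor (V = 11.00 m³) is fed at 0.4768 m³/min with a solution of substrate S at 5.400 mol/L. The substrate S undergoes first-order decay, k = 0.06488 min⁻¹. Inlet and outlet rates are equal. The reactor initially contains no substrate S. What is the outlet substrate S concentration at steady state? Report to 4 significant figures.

V dC/dt = Q(C_in − C) − k V C.
Steady state (dC/dt = 0): C_ss = Q C_in/(Q + kV) = C_in/(1 + kV/Q).
C_ss = 0.4768·5.400/(0.4768 + 0.06488·11.00) = 2.57472/1.19048 = 2.16276 mol/L.

2.163 mol/L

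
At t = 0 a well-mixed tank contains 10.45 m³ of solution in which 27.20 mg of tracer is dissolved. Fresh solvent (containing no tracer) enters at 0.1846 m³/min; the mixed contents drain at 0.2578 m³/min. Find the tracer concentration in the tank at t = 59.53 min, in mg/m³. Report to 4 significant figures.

Let m(t) be the amount of tracer. Volume: V(t) = V₀ + (Q_in − Q_out) t = 10.45 − 0.0732000 t; V(59.53) = 6.09240 m³.
Solute balance: dm/dt = 0 − Q_out C = −Q_out m/V(t).
dm/m = −Q_out dt/(V₀ − 0.0732000 t); integrating gives ln(m/m₀) = −(Q_out/(Q_in−Q_out)) ln(V/V₀).
m = m₀ (V₀/V)^(Q_out/(Q_in−Q_out)) = 27.20 × (10.45/6.09240)^(-3.52186) = 4.06725 mg.
C = m/V = 4.06725/6.09240 = 0.667593 mg/m³.

0.6676 mg/m³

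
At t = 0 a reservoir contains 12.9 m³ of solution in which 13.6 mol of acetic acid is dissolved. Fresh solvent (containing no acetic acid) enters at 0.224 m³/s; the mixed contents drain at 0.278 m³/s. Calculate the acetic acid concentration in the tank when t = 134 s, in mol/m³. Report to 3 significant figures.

Total volume: dV/dt = Q_in − Q_out = -0.054000 m³/s, so V(t) = 12.9 − 0.054000 t and V(134) = 5.6640 m³.
No acetic acid enters, so dm/dt = −Q_out · (m/V).
Separate: dm/m = −Q_out dt/V(t) ⇒ ln(m/m₀) = −(Q_out/(Q_in−Q_out)) ln(V/V₀).
m = m₀ (V₀/V)^(Q_out/(Q_in−Q_out)) = 13.6 × (12.9/5.6640)^(-5.1481) = 0.19645 mol.
C = m/V = 0.19645/5.6640 = 0.034684 mol/m³.

0.0347 mol/m³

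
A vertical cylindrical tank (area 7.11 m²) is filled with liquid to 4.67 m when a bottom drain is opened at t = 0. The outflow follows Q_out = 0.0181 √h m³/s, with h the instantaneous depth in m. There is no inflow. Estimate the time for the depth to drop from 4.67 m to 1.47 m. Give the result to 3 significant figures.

Mass balance (ρ constant): A dh/dt = −0.0181 √h.
This is separable: 2 d(√h)/dt = −0.0181/A, so √h = √h₀ − (0.0181/(2A)) t.
t = 2A(√h₀ − √h)/0.0181 = 2·7.11·(√4.67 − √1.47)/0.0181
  = 14.220 × (2.1610 − 1.2124) / 0.0181 = 745.24 s.

745 s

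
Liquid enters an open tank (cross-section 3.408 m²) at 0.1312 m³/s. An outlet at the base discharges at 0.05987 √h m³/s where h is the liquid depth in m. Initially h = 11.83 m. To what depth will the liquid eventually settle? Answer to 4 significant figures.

A dh/dt = Q_in − 0.05987 √h. Steady state requires inflow = outflow:
Q_in = 0.05987 √h_ss ⇒ √h_ss = 0.1312/0.05987 = 2.19141.
h_ss = 2.19141² = 4.80230 m. (Since h₀ = 11.83 m > h_ss, the level will fall toward this value.)

4.802 m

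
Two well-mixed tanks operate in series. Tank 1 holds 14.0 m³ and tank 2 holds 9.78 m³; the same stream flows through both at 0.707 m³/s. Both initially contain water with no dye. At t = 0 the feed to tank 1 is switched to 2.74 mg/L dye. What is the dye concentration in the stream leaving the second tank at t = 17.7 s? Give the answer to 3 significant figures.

0.788 mg/L

Species balance on tank i: dCᵢ/dt = (Cᵢ₋₁ − Cᵢ)/τᵢ with τᵢ = Vᵢ/Q.
τ₁ = 14.0/0.707 = 19.802 s; τ₂ = 9.78/0.707 = 13.833 s.
Solving the cascade with C₁(0)=C₂(0)=0 gives C₂(t) = C_in[1 − (τ₁ e^(−t/τ₁) − τ₂ e^(−t/τ₂))/(τ₁ − τ₂)].
At t = 17.7: e^(−t/τ₁) = 0.40908, e^(−t/τ₂) = 0.27817.
C₂ = 2.74·[1 − (19.802·0.40908 − 13.833·0.27817)/(5.9689)] = 2.74·0.28753 = 0.78783 mg/L.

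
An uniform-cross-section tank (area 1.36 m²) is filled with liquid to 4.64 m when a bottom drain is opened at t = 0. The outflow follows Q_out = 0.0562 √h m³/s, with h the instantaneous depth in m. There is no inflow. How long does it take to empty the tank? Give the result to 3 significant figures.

With no inflow, A dh/dt = −0.0562 √h.
This is separable: 2 d(√h)/dt = −0.0562/A, so √h = √h₀ − (0.0562/(2A)) t.
Tank is empty when √h = 0: t_empty = 2A√h₀/0.0562.
t_empty = 2·1.36·√4.64/0.0562 = 2.7200·2.1541/0.0562 = 104.25 s.

104 s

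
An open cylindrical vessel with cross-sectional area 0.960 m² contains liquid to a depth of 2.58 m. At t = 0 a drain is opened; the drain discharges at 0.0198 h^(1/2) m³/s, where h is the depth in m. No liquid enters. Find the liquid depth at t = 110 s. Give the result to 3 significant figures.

0.223 m

Mass balance (ρ constant): A dh/dt = −0.0198 √h.
Separate and integrate: 2(√h − √h₀) = −(0.0198/A) t.
√h = √2.58 − 0.0198·110/(2·0.960) = 1.6062 − 1.1344 = 0.47186.
h = 0.47186² = 0.22265 m.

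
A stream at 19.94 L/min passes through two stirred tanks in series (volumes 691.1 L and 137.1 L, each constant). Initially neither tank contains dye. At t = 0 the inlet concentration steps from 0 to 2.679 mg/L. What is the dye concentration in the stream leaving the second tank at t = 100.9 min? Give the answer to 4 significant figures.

Each tank obeys Vᵢ dCᵢ/dt = Q(Cᵢ₋₁ − Cᵢ), so τᵢ = Vᵢ/Q.
τ₁ = 691.1/19.94 = 34.6590 min; τ₂ = 137.1/19.94 = 6.87563 min.
Solving the cascade with C₁(0)=C₂(0)=0 gives C₂(t) = C_in[1 − (τ₁ e^(−t/τ₁) − τ₂ e^(−t/τ₂))/(τ₁ − τ₂)].
At t = 100.9: e^(−t/τ₁) = 0.0544092, e^(−t/τ₂) = 4.23367e-07.
C₂ = 2.679·[1 − (34.6590·0.0544092 − 6.87563·4.23367e-07)/(27.7834)] = 2.679·0.932126 = 2.49717 mg/L.

2.497 mg/L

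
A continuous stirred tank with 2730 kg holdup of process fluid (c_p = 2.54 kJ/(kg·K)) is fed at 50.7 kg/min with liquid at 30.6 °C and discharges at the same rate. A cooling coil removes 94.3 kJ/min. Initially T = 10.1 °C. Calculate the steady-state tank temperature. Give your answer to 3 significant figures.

M c_p dT/dt = ṁ c_p (T_in − T) − Q̇.
At steady state dT/dt = 0 ⇒ T_ss = T_in − Q̇/(ṁ c_p) = 30.6 − 94.3/(50.7·2.54) = 29.868 °C.

29.9 °C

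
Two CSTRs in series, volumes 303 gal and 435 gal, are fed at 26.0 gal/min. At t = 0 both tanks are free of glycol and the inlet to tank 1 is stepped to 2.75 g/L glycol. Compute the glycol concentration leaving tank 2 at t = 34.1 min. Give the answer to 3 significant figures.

1.91 g/L

Each tank obeys Vᵢ dCᵢ/dt = Q(Cᵢ₋₁ − Cᵢ), so τᵢ = Vᵢ/Q.
τ₁ = 303/26.0 = 11.654 min; τ₂ = 435/26.0 = 16.731 min.
Tank 1: C₁ = C_in(1 − e^(−t/τ₁)). Tank 2 (τ₁ ≠ τ₂): C₂ = C_in[1 − (τ₁ e^(−t/τ₁) − τ₂ e^(−t/τ₂))/(τ₁ − τ₂)].
At t = 34.1: e^(−t/τ₁) = 0.053607, e^(−t/τ₂) = 0.13027.
C₂ = 2.75·[1 − (11.654·0.053607 − 16.731·0.13027)/(-5.0769)] = 2.75·0.69376 = 1.9078 g/L.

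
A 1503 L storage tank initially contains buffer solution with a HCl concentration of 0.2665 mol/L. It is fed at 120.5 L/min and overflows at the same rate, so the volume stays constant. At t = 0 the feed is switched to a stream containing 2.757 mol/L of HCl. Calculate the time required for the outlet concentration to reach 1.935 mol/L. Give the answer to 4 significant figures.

Accumulation = in − out for the solute gives V dC/dt = Q(C_in − C), so τ = V/Q = 12.4730 min.
C(t) = C_in + (C₀ − C_in) e^(−t/τ). Set C = 1.935 and solve for t:
e^(−t/τ) = (C − C_in)/(C₀ − C_in) = (1.935 − 2.757)/(0.2665 − 2.757) = 0.330054
t = −τ ln(…) = 12.4730 × 1.10850 = 13.8263 min.

13.83 min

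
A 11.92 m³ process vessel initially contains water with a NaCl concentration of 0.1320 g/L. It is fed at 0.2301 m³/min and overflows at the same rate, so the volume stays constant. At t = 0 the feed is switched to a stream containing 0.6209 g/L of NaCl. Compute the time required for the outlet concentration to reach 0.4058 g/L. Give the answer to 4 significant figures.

Species balance: V dC/dt = Q(C_in − C) ⇒ τ = V/Q = 51.8036 min.
C(t) = C_in + (C₀ − C_in) e^(−t/τ). Set C = 0.4058 and solve for t:
e^(−t/τ) = (C − C_in)/(C₀ − C_in) = (0.4058 − 0.6209)/(0.1320 − 0.6209) = 0.439967
t = −τ ln(…) = 51.8036 × 0.821055 = 42.5336 min.

42.53 min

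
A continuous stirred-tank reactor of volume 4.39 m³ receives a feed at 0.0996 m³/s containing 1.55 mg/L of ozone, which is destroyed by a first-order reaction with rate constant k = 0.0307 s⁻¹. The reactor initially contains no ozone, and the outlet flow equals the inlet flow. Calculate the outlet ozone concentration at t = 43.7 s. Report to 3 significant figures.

0.595 mg/L

Accumulation = in − out − consumed: V dC/dt = Q C_in − Q C − k V C.
dC/dt = (Q/V) C_in − (Q/V + k) C; effective rate a = Q/V + k = 0.022688 + 0.0307 = 0.053388 s⁻¹.
C_ss = Q C_in/(Q + kV) = 0.65869 mg/L; C(t) = C_ss + (C₀ − C_ss) e^(−a t).
C(43.7) = 0.65869 + (-0.65869)·e^(−0.053388·43.7) = 0.65869 + (-0.65869)·0.096999 = 0.59480 mg/L.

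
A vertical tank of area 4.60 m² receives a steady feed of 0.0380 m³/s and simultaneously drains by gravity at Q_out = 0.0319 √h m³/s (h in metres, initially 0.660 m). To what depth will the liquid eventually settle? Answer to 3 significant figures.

Volume balance on the tank: A dh/dt = Q_in − 0.0319 √h. At steady state dh/dt = 0:
Q_in = 0.0319 √h_ss ⇒ √h_ss = 0.0380/0.0319 = 1.1912.
h_ss = 1.1912² = 1.4190 m. (Since h₀ = 0.660 m < h_ss, the level will rise toward this value.)

1.42 m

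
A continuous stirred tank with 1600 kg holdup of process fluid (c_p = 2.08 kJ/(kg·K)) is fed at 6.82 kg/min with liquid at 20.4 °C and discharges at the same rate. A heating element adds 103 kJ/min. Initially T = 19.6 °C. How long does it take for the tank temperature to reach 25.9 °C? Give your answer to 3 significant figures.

M c_p dT/dt = ṁ c_p (T_in − T) + Q̇.
τ = M/ṁ = 234.60 min; T_ss = T_in + Q̇/(ṁ c_p) = 27.661 °C.
T(t) = T_ss + (T₀ − T_ss) e^(−t/τ). Set T = 25.9:
e^(−t/τ) = (25.9 − 27.661)/(19.6 − 27.661) = 0.21845
t = −234.60 · ln(0.21845) = 356.88 min.

357 min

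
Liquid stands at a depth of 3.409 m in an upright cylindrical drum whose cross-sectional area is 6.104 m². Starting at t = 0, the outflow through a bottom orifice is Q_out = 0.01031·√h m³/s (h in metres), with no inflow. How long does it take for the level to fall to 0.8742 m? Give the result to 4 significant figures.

With no inflow, A dh/dt = −0.01031 √h.
Separate and integrate: 2(√h − √h₀) = −(0.01031/A) t.
t = 2A(√h₀ − √h)/0.01031 = 2·6.104·(√3.409 − √0.8742)/0.01031
  = 12.2080 × (1.84635 − 0.934987) / 0.01031 = 1079.14 s.

1079 s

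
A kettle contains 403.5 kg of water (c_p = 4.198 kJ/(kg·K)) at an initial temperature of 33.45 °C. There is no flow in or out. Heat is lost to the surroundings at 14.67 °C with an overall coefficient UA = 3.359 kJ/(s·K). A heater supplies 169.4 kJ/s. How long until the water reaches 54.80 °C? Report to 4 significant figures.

First-law balance (no shaft work): M c_p dT/dt = −UA(T − T_amb) + Q̇.
τ = M c_p/UA = 504.285 s; T_ss = T_amb + Q̇/UA = 14.67 + 169.4/3.359 = 65.1017 °C.
T(t) = T_ss + (T₀ − T_ss)e^(−t/τ); set T = 54.80:
t = −τ ln[(T − T_ss)/(T₀ − T_ss)] = −504.285 · ln(0.325470) = 566.052 s.

566.1 s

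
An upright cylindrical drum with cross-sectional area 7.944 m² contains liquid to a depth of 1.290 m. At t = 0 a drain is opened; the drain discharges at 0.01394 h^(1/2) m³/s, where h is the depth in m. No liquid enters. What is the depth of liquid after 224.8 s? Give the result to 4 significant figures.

Accumulation of liquid (constant cross-section A): A dh/dt = −0.01394 √h.
Separate and integrate: 2(√h − √h₀) = −(0.01394/A) t.
√h = √1.290 − 0.01394·224.8/(2·7.944) = 1.13578 − 0.197238 = 0.938544.
h = 0.938544² = 0.880865 m.

0.8809 m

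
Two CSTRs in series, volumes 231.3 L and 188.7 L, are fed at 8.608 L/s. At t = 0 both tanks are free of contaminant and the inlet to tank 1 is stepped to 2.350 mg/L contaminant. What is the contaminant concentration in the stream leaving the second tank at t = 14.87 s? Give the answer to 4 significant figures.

0.2958 mg/L

Each tank obeys Vᵢ dCᵢ/dt = Q(Cᵢ₋₁ − Cᵢ), so τᵢ = Vᵢ/Q.
τ₁ = 231.3/8.608 = 26.8704 s; τ₂ = 188.7/8.608 = 21.9215 s.
Tank 1: C₁ = C_in(1 − e^(−t/τ₁)). Tank 2 (τ₁ ≠ τ₂): C₂ = C_in[1 − (τ₁ e^(−t/τ₁) − τ₂ e^(−t/τ₂))/(τ₁ − τ₂)].
At t = 14.87: e^(−t/τ₁) = 0.574993, e^(−t/τ₂) = 0.507464.
C₂ = 2.350·[1 − (26.8704·0.574993 − 21.9215·0.507464)/(4.94888)] = 2.350·0.125882 = 0.295822 mg/L.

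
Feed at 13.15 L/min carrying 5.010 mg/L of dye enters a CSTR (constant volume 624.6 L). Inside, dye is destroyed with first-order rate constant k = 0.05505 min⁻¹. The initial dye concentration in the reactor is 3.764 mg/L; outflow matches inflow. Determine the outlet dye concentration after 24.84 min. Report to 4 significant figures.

1.745 mg/L

V dC/dt = Q(C_in − C) − k V C.
dC/dt = (Q/V) C_in − (Q/V + k) C; effective rate a = Q/V + k = 0.0210535 + 0.05505 = 0.0761035 min⁻¹.
C_ss = Q C_in/(Q + kV) = 1.38598 mg/L; C(t) = C_ss + (C₀ − C_ss) e^(−a t).
C(24.84) = 1.38598 + (2.37802)·e^(−0.0761035·24.84) = 1.38598 + (2.37802)·0.151010 = 1.74508 mg/L.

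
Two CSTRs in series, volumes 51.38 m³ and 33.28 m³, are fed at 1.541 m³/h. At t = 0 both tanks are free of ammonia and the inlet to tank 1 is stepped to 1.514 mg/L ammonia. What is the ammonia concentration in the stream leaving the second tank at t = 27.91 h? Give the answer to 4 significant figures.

Species balance on tank i: dCᵢ/dt = (Cᵢ₋₁ − Cᵢ)/τᵢ with τᵢ = Vᵢ/Q.
τ₁ = 51.38/1.541 = 33.3420 h; τ₂ = 33.28/1.541 = 21.5964 h.
Solving the cascade with C₁(0)=C₂(0)=0 gives C₂(t) = C_in[1 − (τ₁ e^(−t/τ₁) − τ₂ e^(−t/τ₂))/(τ₁ − τ₂)].
At t = 27.91: e^(−t/τ₁) = 0.432972, e^(−t/τ₂) = 0.274625.
C₂ = 1.514·[1 − (33.3420·0.432972 − 21.5964·0.274625)/(11.7456)] = 1.514·0.275881 = 0.417684 mg/L.

0.4177 mg/L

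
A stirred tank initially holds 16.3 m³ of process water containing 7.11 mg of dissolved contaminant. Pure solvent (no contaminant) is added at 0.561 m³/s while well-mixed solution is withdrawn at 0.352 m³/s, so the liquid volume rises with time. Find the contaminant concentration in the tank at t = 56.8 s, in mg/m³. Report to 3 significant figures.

Let m(t) be the amount of contaminant. Volume: V(t) = V₀ + (Q_in − Q_out) t = 16.3 + 0.20900 t; V(56.8) = 28.171 m³.
No contaminant enters, so dm/dt = −Q_out · (m/V).
dm/m = −Q_out dt/(V₀ + 0.20900 t); integrating gives ln(m/m₀) = −(Q_out/(Q_in−Q_out)) ln(V/V₀).
m = m₀ (V₀/V)^(Q_out/(Q_in−Q_out)) = 7.11 × (16.3/28.171)^(1.6842) = 2.8292 mg.
C = m/V = 2.8292/28.171 = 0.10043 mg/m³.

0.100 mg/m³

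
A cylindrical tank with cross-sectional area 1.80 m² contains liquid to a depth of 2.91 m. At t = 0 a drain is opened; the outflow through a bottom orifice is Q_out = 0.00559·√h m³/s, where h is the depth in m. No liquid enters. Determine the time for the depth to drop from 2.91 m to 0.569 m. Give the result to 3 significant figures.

A dh/dt = −Q_out = −0.00559 √h.
∫ h^(−1/2) dh = −(0.00559/A) ∫ dt, giving 2√h = 2√h₀ − (0.00559/A) t.
t = 2A(√h₀ − √h)/0.00559 = 2·1.80·(√2.91 − √0.569)/0.00559
  = 3.6000 × (1.7059 − 0.75432) / 0.00559 = 612.81 s.

613 s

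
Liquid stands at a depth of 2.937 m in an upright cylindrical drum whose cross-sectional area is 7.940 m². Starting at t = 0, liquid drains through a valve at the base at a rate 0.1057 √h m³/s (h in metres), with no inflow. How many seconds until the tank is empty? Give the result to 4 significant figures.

257.5 s

A dh/dt = −Q_out = −0.1057 √h.
This is separable: 2 d(√h)/dt = −0.1057/A, so √h = √h₀ − (0.1057/(2A)) t.
Set h = 0: 2√h₀ = (0.1057/A) t_empty ⇒ t_empty = 2A√h₀/0.1057.
t_empty = 2·7.940·√2.937/0.1057 = 15.8800·1.71377/0.1057 = 257.471 s.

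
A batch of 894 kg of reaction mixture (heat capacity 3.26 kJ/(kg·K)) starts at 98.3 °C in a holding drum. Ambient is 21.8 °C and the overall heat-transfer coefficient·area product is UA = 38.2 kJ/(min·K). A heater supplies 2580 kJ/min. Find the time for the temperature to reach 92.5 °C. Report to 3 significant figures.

79.5 min

Unsteady energy balance on the tank contents: M c_p dT/dt = −UA(T − T_amb) + Q̇.
τ = M c_p/UA = 76.294 min; T_ss = T_amb + Q̇/UA = 21.8 + 2580/38.2 = 89.339 °C.
T(t) = T_ss + (T₀ − T_ss)e^(−t/τ); set T = 92.5:
t = −τ ln[(T − T_ss)/(T₀ − T_ss)] = −76.294 · ln(0.35273) = 79.502 min.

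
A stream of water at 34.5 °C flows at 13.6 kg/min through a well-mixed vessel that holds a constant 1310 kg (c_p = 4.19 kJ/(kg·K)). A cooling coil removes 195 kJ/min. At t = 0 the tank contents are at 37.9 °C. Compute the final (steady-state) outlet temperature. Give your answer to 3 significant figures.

31.1 °C

M c_p dT/dt = ṁ c_p (T_in − T) − Q̇.
At steady state dT/dt = 0 ⇒ T_ss = T_in − Q̇/(ṁ c_p) = 34.5 − 195/(13.6·4.19) = 31.078 °C.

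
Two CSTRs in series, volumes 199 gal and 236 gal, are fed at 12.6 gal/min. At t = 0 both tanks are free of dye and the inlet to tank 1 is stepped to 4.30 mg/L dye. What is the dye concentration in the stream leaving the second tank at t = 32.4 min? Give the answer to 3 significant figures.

Time constants: τᵢ = Vᵢ/Q for each well-mixed tank.
τ₁ = 199/12.6 = 15.794 min; τ₂ = 236/12.6 = 18.730 min.
Solving the cascade with C₁(0)=C₂(0)=0 gives C₂(t) = C_in[1 − (τ₁ e^(−t/τ₁) − τ₂ e^(−t/τ₂))/(τ₁ − τ₂)].
At t = 32.4: e^(−t/τ₁) = 0.12855, e^(−t/τ₂) = 0.17731.
C₂ = 4.30·[1 − (15.794·0.12855 − 18.730·0.17731)/(-2.9365)] = 4.30·0.56040 = 2.4097 mg/L.

2.41 mg/L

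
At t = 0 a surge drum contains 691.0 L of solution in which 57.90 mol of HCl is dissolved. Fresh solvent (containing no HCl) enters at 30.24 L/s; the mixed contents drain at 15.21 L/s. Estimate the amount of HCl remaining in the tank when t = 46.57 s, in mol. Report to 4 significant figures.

Let m(t) be the amount of HCl. Volume: V(t) = V₀ + (Q_in − Q_out) t = 691.0 + 15.0300 t; V(46.57) = 1390.95 L.
No HCl enters, so dm/dt = −Q_out · (m/V).
dm/m = −Q_out dt/(V₀ + 15.0300 t); integrating gives ln(m/m₀) = −(Q_out/(Q_in−Q_out)) ln(V/V₀).
m = m₀ (V₀/V)^(Q_out/(Q_in−Q_out)) = 57.90 × (691.0/1390.95)^(1.01198) = 28.5238 mol.

28.52 mol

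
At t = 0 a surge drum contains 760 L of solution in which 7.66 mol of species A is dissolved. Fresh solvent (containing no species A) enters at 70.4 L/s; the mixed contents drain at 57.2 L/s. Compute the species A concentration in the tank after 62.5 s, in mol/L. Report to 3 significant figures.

0.000200 mol/L

Total volume: dV/dt = Q_in − Q_out = 13.200 L/s, so V(t) = 760 + 13.200 t and V(62.5) = 1585.0 L.
No species A enters, so dm/dt = −Q_out · (m/V).
dm/m = −Q_out dt/(V₀ + 13.200 t); integrating gives ln(m/m₀) = −(Q_out/(Q_in−Q_out)) ln(V/V₀).
m = m₀ (V₀/V)^(Q_out/(Q_in−Q_out)) = 7.66 × (760/1585.0)^(4.3333) = 0.31693 mol.
C = m/V = 0.31693/1585.0 = 0.00019995 mol/L.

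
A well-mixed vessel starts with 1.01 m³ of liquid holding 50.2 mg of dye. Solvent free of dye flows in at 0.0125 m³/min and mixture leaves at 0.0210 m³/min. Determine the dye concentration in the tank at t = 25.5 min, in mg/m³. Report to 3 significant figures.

34.8 mg/m³

Let m(t) be the amount of dye. Volume: V(t) = V₀ + (Q_in − Q_out) t = 1.01 − 0.0085000 t; V(25.5) = 0.79325 m³.
No dye enters, so dm/dt = −Q_out · (m/V).
dm/m = −Q_out dt/(V₀ − 0.0085000 t); integrating gives ln(m/m₀) = −(Q_out/(Q_in−Q_out)) ln(V/V₀).
m = m₀ (V₀/V)^(Q_out/(Q_in−Q_out)) = 50.2 × (1.01/0.79325)^(-2.4706) = 27.638 mg.
C = m/V = 27.638/0.79325 = 34.842 mg/m³.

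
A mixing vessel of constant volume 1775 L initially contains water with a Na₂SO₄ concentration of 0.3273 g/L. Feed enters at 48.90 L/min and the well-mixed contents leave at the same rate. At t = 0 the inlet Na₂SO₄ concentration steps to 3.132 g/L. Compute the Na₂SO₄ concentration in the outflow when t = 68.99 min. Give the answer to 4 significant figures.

2.713 g/L

Unsteady species balance (constant V, well mixed): V dC/dt = Q(C_in − C).
Time constant τ = V/Q = 1775/48.90 = 36.2986 min.
Integrating: C(t) = C_in + (C₀ − C_in) e^(−t/τ).
C(68.99) = 3.132 + (0.3273 − 3.132)·e^(−68.99/36.2986) = 3.132 + (-2.80470)·0.149475 = 2.71277 g/L.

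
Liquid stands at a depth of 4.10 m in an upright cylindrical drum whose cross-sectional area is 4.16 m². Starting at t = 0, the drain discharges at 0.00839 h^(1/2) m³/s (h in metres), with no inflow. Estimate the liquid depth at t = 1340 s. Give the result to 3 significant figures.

With no inflow, A dh/dt = −0.00839 √h.
This is separable: 2 d(√h)/dt = −0.00839/A, so √h = √h₀ − (0.00839/(2A)) t.
√h = √4.10 − 0.00839·1340/(2·4.16) = 2.0248 − 1.3513 = 0.67357.
h = 0.67357² = 0.45370 m.

0.454 m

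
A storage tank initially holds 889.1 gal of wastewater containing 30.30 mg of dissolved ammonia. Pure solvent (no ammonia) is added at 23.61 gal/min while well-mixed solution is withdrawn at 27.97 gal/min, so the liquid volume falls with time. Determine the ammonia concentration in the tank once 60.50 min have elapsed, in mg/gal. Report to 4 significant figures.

Total volume: dV/dt = Q_in − Q_out = -4.36000 gal/min, so V(t) = 889.1 − 4.36000 t and V(60.50) = 625.320 gal.
Solute balance: dm/dt = 0 − Q_out C = −Q_out m/V(t).
dm/m = −Q_out dt/(V₀ − 4.36000 t); integrating gives ln(m/m₀) = −(Q_out/(Q_in−Q_out)) ln(V/V₀).
m = m₀ (V₀/V)^(Q_out/(Q_in−Q_out)) = 30.30 × (889.1/625.320)^(-6.41514) = 3.16884 mg.
C = m/V = 3.16884/625.320 = 0.00506754 mg/gal.

0.005068 mg/gal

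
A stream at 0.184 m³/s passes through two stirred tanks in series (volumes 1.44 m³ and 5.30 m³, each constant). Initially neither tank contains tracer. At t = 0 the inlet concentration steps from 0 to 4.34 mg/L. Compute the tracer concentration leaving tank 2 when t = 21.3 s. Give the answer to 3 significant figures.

Time constants: τᵢ = Vᵢ/Q for each well-mixed tank.
τ₁ = 1.44/0.184 = 7.8261 s; τ₂ = 5.30/0.184 = 28.804 s.
Tank 1: C₁ = C_in(1 − e^(−t/τ₁)). Tank 2 (τ₁ ≠ τ₂): C₂ = C_in[1 − (τ₁ e^(−t/τ₁) − τ₂ e^(−t/τ₂))/(τ₁ − τ₂)].
At t = 21.3: e^(−t/τ₁) = 0.065765, e^(−t/τ₂) = 0.47737.
C₂ = 4.34·[1 − (7.8261·0.065765 − 28.804·0.47737)/(-20.978)] = 4.34·0.36908 = 1.6018 mg/L.

1.60 mg/L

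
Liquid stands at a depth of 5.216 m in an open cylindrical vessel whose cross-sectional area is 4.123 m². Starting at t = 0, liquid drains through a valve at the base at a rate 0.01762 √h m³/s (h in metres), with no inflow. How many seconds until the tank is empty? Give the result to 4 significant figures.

With no inflow, A dh/dt = −0.01762 √h.
Separate and integrate: 2(√h − √h₀) = −(0.01762/A) t.
Set h = 0: 2√h₀ = (0.01762/A) t_empty ⇒ t_empty = 2A√h₀/0.01762.
t_empty = 2·4.123·√5.216/0.01762 = 8.24600·2.28386/0.01762 = 1068.82 s.

1069 s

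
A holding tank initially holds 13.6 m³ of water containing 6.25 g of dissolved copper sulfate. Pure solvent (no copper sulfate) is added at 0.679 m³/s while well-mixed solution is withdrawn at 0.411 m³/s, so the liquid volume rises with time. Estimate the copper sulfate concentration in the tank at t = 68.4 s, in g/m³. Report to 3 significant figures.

Let m(t) be the amount of copper sulfate. Volume: V(t) = V₀ + (Q_in − Q_out) t = 13.6 + 0.26800 t; V(68.4) = 31.931 m³.
Solute balance: dm/dt = 0 − Q_out C = −Q_out m/V(t).
Separate: dm/m = −Q_out dt/V(t) ⇒ ln(m/m₀) = −(Q_out/(Q_in−Q_out)) ln(V/V₀).
m = m₀ (V₀/V)^(Q_out/(Q_in−Q_out)) = 6.25 × (13.6/31.931)^(1.5336) = 1.6882 g.
C = m/V = 1.6882/31.931 = 0.052869 g/m³.

0.0529 g/m³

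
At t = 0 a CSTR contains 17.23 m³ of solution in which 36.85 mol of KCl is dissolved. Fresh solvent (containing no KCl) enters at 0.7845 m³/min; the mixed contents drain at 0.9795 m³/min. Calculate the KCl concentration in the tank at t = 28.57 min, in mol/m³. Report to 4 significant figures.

0.4443 mol/m³

Let m(t) be the amount of KCl. Volume: V(t) = V₀ + (Q_in − Q_out) t = 17.23 − 0.195000 t; V(28.57) = 11.6588 m³.
No KCl enters, so dm/dt = −Q_out · (m/V).
dm/m = −Q_out dt/(V₀ − 0.195000 t); integrating gives ln(m/m₀) = −(Q_out/(Q_in−Q_out)) ln(V/V₀).
m = m₀ (V₀/V)^(Q_out/(Q_in−Q_out)) = 36.85 × (17.23/11.6588)^(-5.02308) = 5.18054 mol.
C = m/V = 5.18054/11.6588 = 0.444344 mol/m³.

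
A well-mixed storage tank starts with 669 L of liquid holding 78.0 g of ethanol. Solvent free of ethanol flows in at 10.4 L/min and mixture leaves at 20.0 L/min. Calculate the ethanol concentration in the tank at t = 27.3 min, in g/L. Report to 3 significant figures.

Let m(t) be the amount of ethanol. Volume: V(t) = V₀ + (Q_in − Q_out) t = 669 − 9.6000 t; V(27.3) = 406.92 L.
Solute balance: dm/dt = 0 − Q_out C = −Q_out m/V(t).
dm/m = −Q_out dt/(V₀ − 9.6000 t); integrating gives ln(m/m₀) = −(Q_out/(Q_in−Q_out)) ln(V/V₀).
m = m₀ (V₀/V)^(Q_out/(Q_in−Q_out)) = 78.0 × (669/406.92)^(-2.0833) = 27.686 g.
C = m/V = 27.686/406.92 = 0.068039 g/L.

0.0680 g/L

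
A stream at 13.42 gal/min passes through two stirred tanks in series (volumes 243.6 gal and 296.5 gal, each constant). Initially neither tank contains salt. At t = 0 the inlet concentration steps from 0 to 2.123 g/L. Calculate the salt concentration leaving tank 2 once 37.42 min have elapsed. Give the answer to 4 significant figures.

1.180 g/L

Time constants: τᵢ = Vᵢ/Q for each well-mixed tank.
τ₁ = 243.6/13.42 = 18.1520 min; τ₂ = 296.5/13.42 = 22.0939 min.
Solving the cascade with C₁(0)=C₂(0)=0 gives C₂(t) = C_in[1 − (τ₁ e^(−t/τ₁) − τ₂ e^(−t/τ₂))/(τ₁ − τ₂)].
At t = 37.42: e^(−t/τ₁) = 0.127266, e^(−t/τ₂) = 0.183842.
C₂ = 2.123·[1 − (18.1520·0.127266 − 22.0939·0.183842)/(-3.94188)] = 2.123·0.555631 = 1.17960 g/L.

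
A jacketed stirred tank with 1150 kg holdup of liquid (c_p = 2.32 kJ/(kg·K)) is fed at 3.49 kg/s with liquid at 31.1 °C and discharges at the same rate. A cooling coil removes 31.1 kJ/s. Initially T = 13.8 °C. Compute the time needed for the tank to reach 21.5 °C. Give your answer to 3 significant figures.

280 s

M c_p dT/dt = ṁ c_p (T_in − T) − Q̇.
τ = M/ṁ = 329.51 s; T_ss = T_in − Q̇/(ṁ c_p) = 27.259 °C.
T(t) = T_ss + (T₀ − T_ss) e^(−t/τ). Set T = 21.5:
e^(−t/τ) = (21.5 − 27.259)/(13.8 − 27.259) = 0.42789
t = −329.51 · ln(0.42789) = 279.72 s.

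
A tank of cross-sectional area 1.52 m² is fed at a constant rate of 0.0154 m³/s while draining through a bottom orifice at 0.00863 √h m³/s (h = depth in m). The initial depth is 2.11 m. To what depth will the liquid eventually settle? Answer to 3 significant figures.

Level balance: A dh/dt = 0.0154 − 0.00863 √h. Setting dh/dt = 0:
Q_in = 0.00863 √h_ss ⇒ √h_ss = 0.0154/0.00863 = 1.7845.
h_ss = 1.7845² = 3.1843 m. (Since h₀ = 2.11 m < h_ss, the level will rise toward this value.)

3.18 m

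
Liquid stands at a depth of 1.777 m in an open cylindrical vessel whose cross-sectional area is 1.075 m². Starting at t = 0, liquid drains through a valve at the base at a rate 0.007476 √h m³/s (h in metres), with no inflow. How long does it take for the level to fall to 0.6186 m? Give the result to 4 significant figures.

A dh/dt = −Q_out = −0.007476 √h.
This is separable: 2 d(√h)/dt = −0.007476/A, so √h = √h₀ − (0.007476/(2A)) t.
t = 2A(√h₀ − √h)/0.007476 = 2·1.075·(√1.777 − √0.6186)/0.007476
  = 2.15000 × (1.33304 − 0.786511) / 0.007476 = 157.175 s.

157.2 s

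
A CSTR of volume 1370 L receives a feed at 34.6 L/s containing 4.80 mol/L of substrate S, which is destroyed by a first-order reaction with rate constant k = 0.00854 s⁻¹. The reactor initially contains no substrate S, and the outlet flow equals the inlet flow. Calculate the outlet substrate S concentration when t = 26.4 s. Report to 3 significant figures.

V dC/dt = Q(C_in − C) − k V C.
dC/dt = (Q/V) C_in − (Q/V + k) C; effective rate a = Q/V + k = 0.025255 + 0.00854 = 0.033795 s⁻¹.
C_ss = Q C_in/(Q + kV) = 3.5871 mol/L; C(t) = C_ss + (C₀ − C_ss) e^(−a t).
C(26.4) = 3.5871 + (-3.5871)·e^(−0.033795·26.4) = 3.5871 + (-3.5871)·0.40975 = 2.1172 mol/L.

2.12 mol/L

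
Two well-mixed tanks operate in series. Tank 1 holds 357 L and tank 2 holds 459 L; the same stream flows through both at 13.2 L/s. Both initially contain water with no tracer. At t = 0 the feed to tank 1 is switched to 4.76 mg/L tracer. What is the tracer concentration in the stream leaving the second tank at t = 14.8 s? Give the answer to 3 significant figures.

Each tank obeys Vᵢ dCᵢ/dt = Q(Cᵢ₋₁ − Cᵢ), so τᵢ = Vᵢ/Q.
τ₁ = 357/13.2 = 27.045 s; τ₂ = 459/13.2 = 34.773 s.
Tank 1: C₁ = C_in(1 − e^(−t/τ₁)). Tank 2 (τ₁ ≠ τ₂): C₂ = C_in[1 − (τ₁ e^(−t/τ₁) − τ₂ e^(−t/τ₂))/(τ₁ − τ₂)].
At t = 14.8: e^(−t/τ₁) = 0.57855, e^(−t/τ₂) = 0.65336.
C₂ = 4.76·[1 − (27.045·0.57855 − 34.773·0.65336)/(-7.7273)] = 4.76·0.084794 = 0.40362 mg/L.

0.404 mg/L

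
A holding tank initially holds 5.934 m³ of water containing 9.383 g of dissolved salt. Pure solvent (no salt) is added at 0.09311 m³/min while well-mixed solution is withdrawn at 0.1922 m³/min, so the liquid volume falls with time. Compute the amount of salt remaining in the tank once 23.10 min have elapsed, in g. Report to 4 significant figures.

3.646 g

Total volume: dV/dt = Q_in − Q_out = -0.0990900 m³/min, so V(t) = 5.934 − 0.0990900 t and V(23.10) = 3.64502 m³.
No salt enters, so dm/dt = −Q_out · (m/V).
Separate: dm/m = −Q_out dt/V(t) ⇒ ln(m/m₀) = −(Q_out/(Q_in−Q_out)) ln(V/V₀).
m = m₀ (V₀/V)^(Q_out/(Q_in−Q_out)) = 9.383 × (5.934/3.64502)^(-1.93965) = 3.64602 g.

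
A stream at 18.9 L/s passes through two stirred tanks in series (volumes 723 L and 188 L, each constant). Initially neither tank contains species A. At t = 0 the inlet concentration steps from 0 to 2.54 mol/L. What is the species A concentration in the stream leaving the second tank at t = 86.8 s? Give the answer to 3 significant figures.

2.19 mol/L

Time constants: τᵢ = Vᵢ/Q for each well-mixed tank.
τ₁ = 723/18.9 = 38.254 s; τ₂ = 188/18.9 = 9.9471 s.
Tank 1: C₁ = C_in(1 − e^(−t/τ₁)). Tank 2 (τ₁ ≠ τ₂): C₂ = C_in[1 − (τ₁ e^(−t/τ₁) − τ₂ e^(−t/τ₂))/(τ₁ − τ₂)].
At t = 86.8: e^(−t/τ₁) = 0.10341, e^(−t/τ₂) = 0.00016228.
C₂ = 2.54·[1 − (38.254·0.10341 − 9.9471·0.00016228)/(28.307)] = 2.54·0.86031 = 2.1852 mol/L.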